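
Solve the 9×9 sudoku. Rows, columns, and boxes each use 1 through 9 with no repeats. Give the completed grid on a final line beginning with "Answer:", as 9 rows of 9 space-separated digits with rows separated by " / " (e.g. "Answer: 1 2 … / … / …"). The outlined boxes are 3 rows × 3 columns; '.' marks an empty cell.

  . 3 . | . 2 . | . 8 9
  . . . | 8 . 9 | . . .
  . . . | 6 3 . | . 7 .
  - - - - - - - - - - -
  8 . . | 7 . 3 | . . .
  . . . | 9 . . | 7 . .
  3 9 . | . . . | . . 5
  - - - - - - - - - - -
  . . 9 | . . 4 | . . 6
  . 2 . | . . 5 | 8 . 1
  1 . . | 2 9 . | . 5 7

Step 1. [r3c6∈{1}] r3c6's peers cover all but 1. So r3c6=1.
Step 2. [r6c3∈{1,2,4,6,7}] r6c3 is the only open cell in row 6 admitting 7, so r6c3=7.
Step 3. [r4c7∈{1,2,4,6,9}] col 7 places 9 nowhere but r4c7, so r4c7=9.
Step 4. [r1c4∈{4,5}] across col 4, 5 lands solely at r1c4. So r1c4=5.
Step 5. [r2c5∈{4,7}] r2c5 is the only open cell in box 2 admitting 4, so r2c5=4.
Step 6. [r5c9∈{2,3,4,8}] r5c9 is the only open cell in col 9 admitting 8. So r5c9=8.
Step 7. [r5c8∈{1,2,3,4,6}] row 5 places 3 nowhere but r5c8. So r5c8=3.
Step 8. [r7c8∈{2}] r7c8 is down to just 2. So r7c8=2.
Step 9. [r7c7∈{3}] r7c7 is down to just 3, so r7c7=3.
Step 10. [r9c7∈{4}] r9c7's peers cover all but 4 ⇒ r9c7=4.
Step 11. [r3c9∈{2,4}] across box 3, 4 lands solely at r3c9, so r3c9=4.
Step 12. [r4c9∈{2}] r4c9 has the single candidate 2 ⇒ r4c9=2.
Step 13. [r6c6∈{2,6,8}] 2 has one home in row 6: r6c6 ⇒ r6c6=2.
Step 14. [r5c6∈{6}] r5c6's peers cover all but 6, so r5c6=6.
Step 15. [r8c5∈{6,7}] across col 5, 6 lands solely at r8c5, so r8c5=6.
Step 16. [r8c1∈{4,7}] row 8 places 7 nowhere but r8c1. So r8c1=7.
Step 17. [r8c3∈{3,4}] r8c3 is the only open cell in row 8 admitting 4, so r8c3=4.
Step 18. [r7c1∈{5}] nothing but 5 survives at r7c1, so r7c1=5.
Step 19. [r7c2∈{8}] r7c2 is down to just 8, so r7c2=8.
Step 20. [r3c2∈{5}] r3c2 has the single candidate 5 ⇒ r3c2=5.
Step 21. [r2c7∈{1,2,5,6}] in row 2, 5 fits only at r2c7. So r2c7=5.
Step 22. [r9c2∈{6}] nothing but 6 survives at r9c2, so r9c2=6.
Step 23. [r4c3∈{1,5,6}] 6 has one home in box 4: r4c3. So r4c3=6.
Step 24. [r1c3∈{1}] r1c3's peers cover all but 1 ⇒ r1c3=1.
Step 25. [r6c7∈{1,6}] r6c7 is the only open cell in col 7 admitting 1, so r6c7=1.
Step 26. [r2c3∈{2}] r2c3 is down to just 2, so r2c3=2.
Step 27. [r6c8∈{4,6}] row 6 places 6 nowhere but r6c8. So r6c8=6.
Step 28. [r4c5∈{1,5}] 5 has one home in row 4: r4c5 ⇒ r4c5=5.
Step 29. [r1c1∈{4,6}] across row 1, 4 lands solely at r1c1. So r1c1=4.
Step 30. [r4c2∈{1,4}] in row 4, 1 fits only at r4c2, so r4c2=1.
Step 31. [r7c5∈{1,7}] in row 7, 7 fits only at r7c5 ⇒ r7c5=7.
Step 32. [r1c6∈{7}] r1c6 is down to just 7, so r1c6=7.
Step 33. [r3c3∈{8}] nothing but 8 survives at r3c3, so r3c3=8.
Step 34. [r5c1∈{2}] r5c1's peers cover all but 2. So r5c1=2.
Step 35. [r9c3∈{3}] r9c3 is down to just 3 ⇒ r9c3=3.
Step 36. [r5c5∈{1}] r5c5 is down to just 1 ⇒ r5c5=1.
Step 37. [r2c1∈{6}] r2c1 is down to just 6. So r2c1=6.
Step 38. [r1c7∈{6}] r1c7's peers cover all but 6. So r1c7=6.
Step 39. [r3c1∈{9}] r3c1 has the single candidate 9. So r3c1=9.
Step 40. [r7c4∈{1}] nothing but 1 survives at r7c4. So r7c4=1.
Step 41. [r4c8∈{4}] only 4 remains possible at r4c8. So r4c8=4.
Step 42. [r2c9∈{3}] only 3 remains possible at r2c9 ⇒ r2c9=3.
Step 43. [r6c5∈{8}] only 8 remains possible at r6c5 ⇒ r6c5=8.
Step 44. [r2c8∈{1}] nothing but 1 survives at r2c8, so r2c8=1.
Step 45. [r6c4∈{4}] r6c4 is down to just 4 ⇒ r6c4=4.
Step 46. [r5c3∈{5}] r5c3 has the single candidate 5. So r5c3=5.
Step 47. [r9c6∈{8}] r9c6's peers cover all but 8 ⇒ r9c6=8.
Step 48. [r5c2∈{4}] nothing but 4 survives at r5c2. So r5c2=4.
Step 49. [r8c4∈{3}] nothing but 3 survives at r8c4. So r8c4=3.
Step 50. [r2c2∈{7}] r2c2 has the single candidate 7, so r2c2=7.
Step 51. [r8c8∈{9}] r8c8 is down to just 9, so r8c8=9.
Step 52. [r3c7∈{2}] r3c7's peers cover all but 2 ⇒ r3c7=2.

Answer: 4 3 1 5 2 7 6 8 9 / 6 7 2 8 4 9 5 1 3 / 9 5 8 6 3 1 2 7 4 / 8 1 6 7 5 3 9 4 2 / 2 4 5 9 1 6 7 3 8 / 3 9 7 4 8 2 1 6 5 / 5 8 9 1 7 4 3 2 6 / 7 2 4 3 6 5 8 9 1 / 1 6 3 2 9 8 4 5 7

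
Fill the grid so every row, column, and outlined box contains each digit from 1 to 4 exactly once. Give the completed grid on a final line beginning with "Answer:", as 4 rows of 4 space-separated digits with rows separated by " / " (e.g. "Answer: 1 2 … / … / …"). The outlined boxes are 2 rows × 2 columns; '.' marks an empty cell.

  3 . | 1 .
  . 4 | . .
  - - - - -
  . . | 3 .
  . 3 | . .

Step 1. [r3c2∈{1,2}] in col 2, 1 fits only at r3c2. So r3c2=1.
Step 2. [r4c3∈{2,4}] 4 has one home in col 3: r4c3. So r4c3=4.
Step 3. [r3c4∈{2}] r3c4 is down to just 2, so r3c4=2.
Step 4. [r2c3∈{2}] only 2 remains possible at r2c3, so r2c3=2.
Step 5. [r1c2∈{2}] r1c2 has the single candidate 2, so r1c2=2.
Step 6. [r2c1∈{1}] only 1 remains possible at r2c1 ⇒ r2c1=1.
Step 7. [r4c1∈{2}] r4c1 has the single candidate 2, so r4c1=2.
Step 8. [r3c1∈{4}] r3c1's peers cover all but 4, so r3c1=4.
Step 9. [r4c4∈{1}] nothing but 1 survives at r4c4 ⇒ r4c4=1.
Step 10. [r2c4∈{3}] r2c4's peers cover all but 3 ⇒ r2c4=3.
Step 11. [r1c4∈{4}] nothing but 4 survives at r1c4. So r1c4=4.

Answer: 3 2 1 4 / 1 4 2 3 / 4 1 3 2 / 2 3 4 1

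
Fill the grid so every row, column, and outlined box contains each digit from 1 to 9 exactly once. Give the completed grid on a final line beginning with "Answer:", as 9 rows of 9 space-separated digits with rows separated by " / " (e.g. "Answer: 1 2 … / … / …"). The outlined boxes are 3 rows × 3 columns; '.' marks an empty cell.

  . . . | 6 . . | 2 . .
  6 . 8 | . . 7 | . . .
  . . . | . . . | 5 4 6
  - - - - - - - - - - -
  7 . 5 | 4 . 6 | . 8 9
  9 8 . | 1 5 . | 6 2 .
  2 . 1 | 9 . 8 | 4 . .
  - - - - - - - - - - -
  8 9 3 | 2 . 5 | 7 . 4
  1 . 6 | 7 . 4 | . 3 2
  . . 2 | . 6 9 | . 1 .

Step 1. [r3c1∈{3}] nothing but 3 survives at r3c1 ⇒ r3c1=3.
Step 2. [r1c9∈{1,3,7,8}] 8 has one home in box 3: r1c9, so r1c9=8.
Step 3. [r1c8∈{7,9}] r1c8 is the only open cell in box 3 admitting 7. So r1c8=7.
Step 4. [r2c9∈{1,3}] across col 9, 1 lands solely at r2c9, so r2c9=1.
Step 5. [r3c6∈{1,2}] r3c6 is the only open cell in col 6 admitting 2. So r3c6=2.
Step 6. [r8c2∈{5}] r8c2's peers cover all but 5, so r8c2=5.
Step 7. [r2c7∈{3,9}] across box 3, 3 lands solely at r2c7. So r2c7=3.
Step 8. [r5c6∈{3}] nothing but 3 survives at r5c6, so r5c6=3.
Step 9. [r6c9∈{3,5,7}] in col 9, 3 fits only at r6c9 ⇒ r6c9=3.
Step 10. [r8c5∈{8}] only 8 remains possible at r8c5. So r8c5=8.
Step 11. [r1c5∈{1,3,4,9}] in row 1, 3 fits only at r1c5 ⇒ r1c5=3.
Step 12. [r2c5∈{4,9}] in col 5, 4 fits only at r2c5 ⇒ r2c5=4.
Step 13. [r3c5∈{1,9}] across col 5, 9 lands solely at r3c5 ⇒ r3c5=9.
Step 14. [r3c2∈{1,7}] r3c2 is the only open cell in row 3 admitting 1 ⇒ r3c2=1.
Step 15. [r1c2∈{4}] only 4 remains possible at r1c2, so r1c2=4.
Step 16. [r5c9∈{7}] r5c9's peers cover all but 7. So r5c9=7.
Step 17. [r9c2∈{7}] nothing but 7 survives at r9c2. So r9c2=7.
Step 18. [r6c8∈{5}] r6c8 is down to just 5. So r6c8=5.
Step 19. [r6c2∈{6}] r6c2 is down to just 6, so r6c2=6.
Step 20. [r4c7∈{1}] only 1 remains possible at r4c7, so r4c7=1.
Step 21. [r7c8∈{6}] r7c8's peers cover all but 6 ⇒ r7c8=6.
Step 22. [r9c9∈{5}] only 5 remains possible at r9c9. So r9c9=5.
Step 23. [r1c6∈{1}] only 1 remains possible at r1c6 ⇒ r1c6=1.
Step 24. [r6c5∈{7}] r6c5 has the single candidate 7, so r6c5=7.
Step 25. [r2c4∈{5}] r2c4 is down to just 5. So r2c4=5.
Step 26. [r9c1∈{4}] nothing but 4 survives at r9c1, so r9c1=4.
Step 27. [r9c4∈{3}] r9c4's peers cover all but 3 ⇒ r9c4=3.
Step 28. [r9c7∈{8}] r9c7 has the single candidate 8 ⇒ r9c7=8.
Step 29. [r3c4∈{8}] r3c4 has the single candidate 8 ⇒ r3c4=8.
Step 30. [r1c3∈{9}] r1c3 is down to just 9, so r1c3=9.
Step 31. [r2c2∈{2}] r2c2 is down to just 2 ⇒ r2c2=2.
Step 32. [r5c3∈{4}] nothing but 4 survives at r5c3 ⇒ r5c3=4.
Step 33. [r8c7∈{9}] r8c7 has the single candidate 9. So r8c7=9.
Step 34. [r4c2∈{3}] r4c2 is down to just 3, so r4c2=3.
Step 35. [r1c1∈{5}] r1c1 is down to just 5, so r1c1=5.
Step 36. [r3c3∈{7}] r3c3's peers cover all but 7. So r3c3=7.
Step 37. [r4c5∈{2}] r4c5 is down to just 2 ⇒ r4c5=2.
Step 38. [r7c5∈{1}] only 1 remains possible at r7c5, so r7c5=1.
Step 39. [r2c8∈{9}] r2c8 is down to just 9, so r2c8=9.

Answer: 5 4 9 6 3 1 2 7 8 / 6 2 8 5 4 7 3 9 1 / 3 1 7 8 9 2 5 4 6 / 7 3 5 4 2 6 1 8 9 / 9 8 4 1 5 3 6 2 7 / 2 6 1 9 7 8 4 5 3 / 8 9 3 2 1 5 7 6 4 / 1 5 6 7 8 4 9 3 2 / 4 7 2 3 6 9 8 1 5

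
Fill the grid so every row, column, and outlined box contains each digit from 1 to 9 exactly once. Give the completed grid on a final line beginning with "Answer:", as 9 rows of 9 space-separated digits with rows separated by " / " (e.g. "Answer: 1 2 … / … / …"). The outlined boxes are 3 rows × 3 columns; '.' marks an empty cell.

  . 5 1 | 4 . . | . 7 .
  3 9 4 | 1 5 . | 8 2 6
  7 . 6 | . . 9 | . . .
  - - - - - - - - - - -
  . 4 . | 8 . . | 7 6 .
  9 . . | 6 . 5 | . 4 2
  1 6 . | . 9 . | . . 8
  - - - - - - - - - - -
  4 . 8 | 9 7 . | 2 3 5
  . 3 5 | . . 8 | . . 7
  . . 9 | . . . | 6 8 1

Step 1. [r9c1∈{2}] r9c1 has the single candidate 2. So r9c1=2.
Step 2. [r8c5∈{1,2,4,6}] across row 8, 1 lands solely at r8c5, so r8c5=1.
Step 3. [r5c5∈{3}] r5c5 has the single candidate 3. So r5c5=3.
Step 4. [r4c5∈{2}] only 2 remains possible at r4c5 ⇒ r4c5=2.
Step 5. [r1c6∈{2,3,6}] 2 has one home in row 1: r1c6. So r1c6=2.
Step 6. [r3c4∈{3}] nothing but 3 survives at r3c4 ⇒ r3c4=3.
Step 7. [r4c9∈{3,9}] in row 4, 9 fits only at r4c9. So r4c9=9.
Step 8. [r6c7∈{3,5}] r6c7 is the only open cell in box 6 admitting 3, so r6c7=3.
Step 9. [r3c7∈{1,4,5}] across col 7, 5 lands solely at r3c7 ⇒ r3c7=5.
Step 10. [r1c1∈{8}] only 8 remains possible at r1c1. So r1c1=8.
Step 11. [r5c3∈{7}] nothing but 7 survives at r5c3 ⇒ r5c3=7.
Step 12. [r6c6∈{4,7}] in row 6, 4 fits only at r6c6 ⇒ r6c6=4.
Step 13. [r8c8∈{9}] r8c8 has the single candidate 9, so r8c8=9.
Step 14. [r2c6∈{7}] r2c6 is down to just 7, so r2c6=7.
Step 15. [r6c3∈{2}] r6c3 has the single candidate 2 ⇒ r6c3=2.
Step 16. [r6c8∈{5}] r6c8's peers cover all but 5. So r6c8=5.
Step 17. [r4c1∈{5}] nothing but 5 survives at r4c1. So r4c1=5.
Step 18. [r1c9∈{3}] r1c9's peers cover all but 3, so r1c9=3.
Step 19. [r9c4∈{5}] only 5 remains possible at r9c4. So r9c4=5.
Step 20. [r1c5∈{6}] r1c5 has the single candidate 6, so r1c5=6.
Step 21. [r8c7∈{4}] r8c7 has the single candidate 4. So r8c7=4.
Step 22. [r3c2∈{2}] r3c2 has the single candidate 2, so r3c2=2.
Step 23. [r9c5∈{4}] r9c5's peers cover all but 4, so r9c5=4.
Step 24. [r3c9∈{4}] r3c9 has the single candidate 4, so r3c9=4.
Step 25. [r4c6∈{1}] nothing but 1 survives at r4c6. So r4c6=1.
Step 26. [r7c2∈{1}] r7c2's peers cover all but 1. So r7c2=1.
Step 27. [r4c3∈{3}] r4c3's peers cover all but 3 ⇒ r4c3=3.
Step 28. [r5c7∈{1}] r5c7 is down to just 1 ⇒ r5c7=1.
Step 29. [r3c5∈{8}] r3c5 has the single candidate 8 ⇒ r3c5=8.
Step 30. [r8c1∈{6}] nothing but 6 survives at r8c1. So r8c1=6.
Step 31. [r9c2∈{7}] r9c2 is down to just 7, so r9c2=7.
Step 32. [r5c2∈{8}] only 8 remains possible at r5c2, so r5c2=8.
Step 33. [r8c4∈{2}] r8c4 is down to just 2 ⇒ r8c4=2.
Step 34. [r3c8∈{1}] only 1 remains possible at r3c8 ⇒ r3c8=1.
Step 35. [r1c7∈{9}] r1c7's peers cover all but 9 ⇒ r1c7=9.
Step 36. [r6c4∈{7}] nothing but 7 survives at r6c4, so r6c4=7.
Step 37. [r9c6∈{3}] r9c6's peers cover all but 3. So r9c6=3.
Step 38. [r7c6∈{6}] r7c6's peers cover all but 6, so r7c6=6.

Answer: 8 5 1 4 6 2 9 7 3 / 3 9 4 1 5 7 8 2 6 / 7 2 6 3 8 9 5 1 4 / 5 4 3 8 2 1 7 6 9 / 9 8 7 6 3 5 1 4 2 / 1 6 2 7 9 4 3 5 8 / 4 1 8 9 7 6 2 3 5 / 6 3 5 2 1 8 4 9 7 / 2 7 9 5 4 3 6 8 1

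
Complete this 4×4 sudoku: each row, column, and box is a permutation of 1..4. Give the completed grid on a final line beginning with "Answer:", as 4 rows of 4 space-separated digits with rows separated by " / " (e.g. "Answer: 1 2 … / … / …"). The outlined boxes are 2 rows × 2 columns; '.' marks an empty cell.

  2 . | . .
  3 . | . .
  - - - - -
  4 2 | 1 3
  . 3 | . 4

Step 1. [r2c4∈{1,2}] col 4 places 2 nowhere but r2c4. So r2c4=2.
Step 2. [r2c3∈{4}] r2c3 has the single candidate 4 ⇒ r2c3=4.
Step 3. [r2c2∈{1}] only 1 remains possible at r2c2, so r2c2=1.
Step 4. [r1c2∈{4}] r1c2's peers cover all but 4, so r1c2=4.
Step 5. [r4c3∈{2}] r4c3 is down to just 2. So r4c3=2.
Step 6. [r1c3∈{3}] r1c3 is down to just 3. So r1c3=3.
Step 7. [r4c1∈{1}] only 1 remains possible at r4c1, so r4c1=1.
Step 8. [r1c4∈{1}] r1c4 is down to just 1, so r1c4=1.

Answer: 2 4 3 1 / 3 1 4 2 / 4 2 1 3 / 1 3 2 4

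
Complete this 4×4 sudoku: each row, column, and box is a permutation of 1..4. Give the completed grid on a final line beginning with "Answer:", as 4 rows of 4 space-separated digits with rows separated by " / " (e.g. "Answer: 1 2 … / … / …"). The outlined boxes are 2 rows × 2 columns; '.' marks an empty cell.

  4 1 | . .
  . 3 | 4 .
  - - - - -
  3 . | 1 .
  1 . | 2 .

Step 1. [r3c4∈{4}] nothing but 4 survives at r3c4. So r3c4=4.
Step 2. [r1c4∈{2,3}] r1c4 is the only open cell in row 1 admitting 2, so r1c4=2.
Step 3. [r4c2∈{4}] only 4 remains possible at r4c2, so r4c2=4.
Step 4. [r1c3∈{3}] r1c3 has the single candidate 3, so r1c3=3.
Step 5. [r4c4∈{3}] r4c4's peers cover all but 3. So r4c4=3.
Step 6. [r3c2∈{2}] r3c2 has the single candidate 2, so r3c2=2.
Step 7. [r2c4∈{1}] r2c4 is down to just 1, so r2c4=1.
Step 8. [r2c1∈{2}] r2c1 has the single candidate 2, so r2c1=2.

Answer: 4 1 3 2 / 2 3 4 1 / 3 2 1 4 / 1 4 2 3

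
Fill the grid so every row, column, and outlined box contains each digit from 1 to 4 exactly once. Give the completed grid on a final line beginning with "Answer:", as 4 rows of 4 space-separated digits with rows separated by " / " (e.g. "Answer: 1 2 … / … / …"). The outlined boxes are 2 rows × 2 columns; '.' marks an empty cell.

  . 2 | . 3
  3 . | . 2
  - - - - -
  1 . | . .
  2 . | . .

Step 1. [r3c4∈{4}] nothing but 4 survives at r3c4, so r3c4=4.
Step 2. [r1c3∈{1,4}] row 1 places 1 nowhere but r1c3 ⇒ r1c3=1.
Step 3. [r3c2∈{3}] r3c2 is down to just 3, so r3c2=3.
Step 4. [r2c2∈{1,4}] in row 2, 1 fits only at r2c2, so r2c2=1.
Step 5. [r1c1∈{4}] only 4 remains possible at r1c1 ⇒ r1c1=4.
Step 6. [r2c3∈{4}] only 4 remains possible at r2c3. So r2c3=4.
Step 7. [r4c3∈{3}] r4c3 is down to just 3 ⇒ r4c3=3.
Step 8. [r4c2∈{4}] only 4 remains possible at r4c2, so r4c2=4.
Step 9. [r3c3∈{2}] r3c3's peers cover all but 2 ⇒ r3c3=2.
Step 10. [r4c4∈{1}] r4c4 has the single candidate 1. So r4c4=1.

Answer: 4 2 1 3 / 3 1 4 2 / 1 3 2 4 / 2 4 3 1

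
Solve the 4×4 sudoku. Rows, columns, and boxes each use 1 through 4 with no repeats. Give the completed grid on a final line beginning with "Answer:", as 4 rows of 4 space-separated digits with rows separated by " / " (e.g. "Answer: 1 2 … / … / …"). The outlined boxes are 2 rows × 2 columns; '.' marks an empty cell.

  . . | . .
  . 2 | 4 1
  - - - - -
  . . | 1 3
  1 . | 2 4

Step 1. [r1c3∈{3}] only 3 remains possible at r1c3 ⇒ r1c3=3.
Step 2. [r1c1∈{4}] r1c1's peers cover all but 4, so r1c1=4.
Step 3. [r3c1∈{2}] only 2 remains possible at r3c1 ⇒ r3c1=2.
Step 4. [r1c4∈{2}] r1c4 has the single candidate 2 ⇒ r1c4=2.
Step 5. [r3c2∈{4}] r3c2 is down to just 4. So r3c2=4.
Step 6. [r1c2∈{1}] nothing but 1 survives at r1c2 ⇒ r1c2=1.
Step 7. [r2c1∈{3}] r2c1's peers cover all but 3, so r2c1=3.
Step 8. [r4c2∈{3}] r4c2 has the single candidate 3, so r4c2=3.

Answer: 4 1 3 2 / 3 2 4 1 / 2 4 1 3 / 1 3 2 4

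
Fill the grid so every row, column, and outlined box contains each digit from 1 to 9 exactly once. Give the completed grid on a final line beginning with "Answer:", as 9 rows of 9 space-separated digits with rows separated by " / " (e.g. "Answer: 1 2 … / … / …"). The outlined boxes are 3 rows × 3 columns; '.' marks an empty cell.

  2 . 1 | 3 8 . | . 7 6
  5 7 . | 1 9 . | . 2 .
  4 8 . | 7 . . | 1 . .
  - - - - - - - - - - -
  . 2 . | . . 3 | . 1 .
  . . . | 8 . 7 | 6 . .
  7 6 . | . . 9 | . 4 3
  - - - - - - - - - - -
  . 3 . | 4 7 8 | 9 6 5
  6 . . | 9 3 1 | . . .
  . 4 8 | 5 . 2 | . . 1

Step 1. [r6c3∈{5}] r6c3 is down to just 5 ⇒ r6c3=5.
Step 2. [r6c7∈{2,8}] in row 6, 8 fits only at r6c7, so r6c7=8.
Step 3. [r9c7∈{3,7}] row 9 places 7 nowhere but r9c7, so r9c7=7.
Step 4. [r3c5∈{2,5,6}] row 3 places 2 nowhere but r3c5, so r3c5=2.
Step 5. [r3c9∈{9}] nothing but 9 survives at r3c9. So r3c9=9.
Step 6. [r5c8∈{5,9}] r5c8 is the only open cell in col 8 admitting 9, so r5c8=9.
Step 7. [r2c7∈{3,4}] in col 7, 3 fits only at r2c7 ⇒ r2c7=3.
Step 8. [r8c7∈{2,4}] col 7 places 2 nowhere but r8c7. So r8c7=2.
Step 9. [r1c7∈{4,5}] col 7 places 4 nowhere but r1c7 ⇒ r1c7=4.
Step 10. [r5c5∈{1,4,5}] 5 has one home in row 5: r5c5 ⇒ r5c5=5.
Step 11. [r5c1∈{1,3}] col 1 places 3 nowhere but r5c1 ⇒ r5c1=3.
Step 12. [r4c3∈{4,9}] r4c3 is the only open cell in col 3 admitting 9 ⇒ r4c3=9.
Step 13. [r2c3∈{6}] r2c3's peers cover all but 6 ⇒ r2c3=6.
Step 14. [r4c4∈{6}] r4c4's peers cover all but 6. So r4c4=6.
Step 15. [r3c6∈{5,6}] row 3 places 6 nowhere but r3c6, so r3c6=6.
Step 16. [r2c9∈{8}] r2c9 is down to just 8 ⇒ r2c9=8.
Step 17. [r3c8∈{5}] only 5 remains possible at r3c8. So r3c8=5.
Step 18. [r6c4∈{2}] only 2 remains possible at r6c4 ⇒ r6c4=2.
Step 19. [r4c5∈{4}] nothing but 4 survives at r4c5 ⇒ r4c5=4.
Step 20. [r5c2∈{1}] r5c2's peers cover all but 1 ⇒ r5c2=1.
Step 21. [r1c6∈{5}] r1c6's peers cover all but 5, so r1c6=5.
Step 22. [r7c3∈{2}] r7c3 is down to just 2 ⇒ r7c3=2.
Step 23. [r2c6∈{4}] only 4 remains possible at r2c6. So r2c6=4.
Step 24. [r9c5∈{6}] r9c5 has the single candidate 6, so r9c5=6.
Step 25. [r9c1∈{9}] nothing but 9 survives at r9c1, so r9c1=9.
Step 26. [r4c7∈{5}] r4c7's peers cover all but 5, so r4c7=5.
Step 27. [r8c2∈{5}] nothing but 5 survives at r8c2, so r8c2=5.
Step 28. [r1c2∈{9}] r1c2 is down to just 9, so r1c2=9.
Step 29. [r7c1∈{1}] only 1 remains possible at r7c1 ⇒ r7c1=1.
Step 30. [r4c9∈{7}] nothing but 7 survives at r4c9, so r4c9=7.
Step 31. [r8c9∈{4}] r8c9 is down to just 4 ⇒ r8c9=4.
Step 32. [r3c3∈{3}] only 3 remains possible at r3c3. So r3c3=3.
Step 33. [r9c8∈{3}] r9c8 is down to just 3, so r9c8=3.
Step 34. [r4c1∈{8}] r4c1 has the single candidate 8, so r4c1=8.
Step 35. [r5c9∈{2}] r5c9's peers cover all but 2, so r5c9=2.
Step 36. [r8c8∈{8}] r8c8 is down to just 8, so r8c8=8.
Step 37. [r6c5∈{1}] only 1 remains possible at r6c5, so r6c5=1.
Step 38. [r5c3∈{4}] r5c3's peers cover all but 4 ⇒ r5c3=4.
Step 39. [r8c3∈{7}] r8c3 is down to just 7 ⇒ r8c3=7.

Answer: 2 9 1 3 8 5 4 7 6 / 5 7 6 1 9 4 3 2 8 / 4 8 3 7 2 6 1 5 9 / 8 2 9 6 4 3 5 1 7 / 3 1 4 8 5 7 6 9 2 / 7 6 5 2 1 9 8 4 3 / 1 3 2 4 7 8 9 6 5 / 6 5 7 9 3 1 2 8 4 / 9 4 8 5 6 2 7 3 1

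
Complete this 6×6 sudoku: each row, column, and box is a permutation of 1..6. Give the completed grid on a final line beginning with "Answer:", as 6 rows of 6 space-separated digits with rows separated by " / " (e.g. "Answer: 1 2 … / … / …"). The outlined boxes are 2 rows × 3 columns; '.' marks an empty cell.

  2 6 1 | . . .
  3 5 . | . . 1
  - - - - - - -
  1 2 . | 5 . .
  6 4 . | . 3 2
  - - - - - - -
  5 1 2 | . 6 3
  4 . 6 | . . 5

Step 1. [r1c6∈{4}] nothing but 4 survives at r1c6, so r1c6=4.
Step 2. [r6c5∈{1,2}] 1 has one home in col 5: r6c5. So r6c5=1.
Step 3. [r2c4∈{2,6}] across row 2, 6 lands solely at r2c4 ⇒ r2c4=6.
Step 4. [r4c4∈{1}] r4c4's peers cover all but 1. So r4c4=1.
Step 5. [r3c3∈{3}] r3c3 is down to just 3. So r3c3=3.
Step 6. [r3c5∈{4}] only 4 remains possible at r3c5 ⇒ r3c5=4.
Step 7. [r4c3∈{5}] r4c3 is down to just 5. So r4c3=5.
Step 8. [r6c2∈{3}] r6c2 has the single candidate 3, so r6c2=3.
Step 9. [r2c3∈{4}] r2c3 has the single candidate 4. So r2c3=4.
Step 10. [r6c4∈{2}] only 2 remains possible at r6c4, so r6c4=2.
Step 11. [r5c4∈{4}] r5c4 is down to just 4 ⇒ r5c4=4.
Step 12. [r3c6∈{6}] nothing but 6 survives at r3c6, so r3c6=6.
Step 13. [r1c4∈{3}] r1c4 is down to just 3 ⇒ r1c4=3.
Step 14. [r2c5∈{2}] only 2 remains possible at r2c5, so r2c5=2.
Step 15. [r1c5∈{5}] nothing but 5 survives at r1c5. So r1c5=5.

Answer: 2 6 1 3 5 4 / 3 5 4 6 2 1 / 1 2 3 5 4 6 / 6 4 5 1 3 2 / 5 1 2 4 6 3 / 4 3 6 2 1 5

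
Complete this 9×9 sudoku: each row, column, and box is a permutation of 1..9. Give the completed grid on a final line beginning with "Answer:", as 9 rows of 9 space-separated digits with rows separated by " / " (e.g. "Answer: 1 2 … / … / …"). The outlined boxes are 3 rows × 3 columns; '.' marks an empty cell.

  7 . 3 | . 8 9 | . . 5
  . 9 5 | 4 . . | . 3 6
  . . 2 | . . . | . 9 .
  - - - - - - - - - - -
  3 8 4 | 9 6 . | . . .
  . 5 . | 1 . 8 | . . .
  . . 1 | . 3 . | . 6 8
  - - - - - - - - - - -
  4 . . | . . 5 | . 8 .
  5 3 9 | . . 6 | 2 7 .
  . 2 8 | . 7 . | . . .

Step 1. [r1c8∈{1,2,4}] 2 has one home in box 3: r1c8, so r1c8=2.
Step 2. [r6c2∈{7}] r6c2's peers cover all but 7. So r6c2=7.
Step 3. [r3c4∈{3,5,6,7}] across col 4, 7 lands solely at r3c4, so r3c4=7.
Step 4. [r5c8∈{4}] only 4 remains possible at r5c8, so r5c8=4.
Step 5. [r5c5∈{2}] r5c5 is down to just 2 ⇒ r5c5=2.
Step 6. [r2c5∈{1}] r2c5 has the single candidate 1. So r2c5=1.
Step 7. [r8c9∈{1,4}] r8c9 is the only open cell in row 8 admitting 1. So r8c9=1.
Step 8. [r9c4∈{3}] r9c4 has the single candidate 3 ⇒ r9c4=3.
Step 9. [r7c2∈{1,6}] in row 7, 1 fits only at r7c2. So r7c2=1.
Step 10. [r3c9∈{4}] r3c9 is down to just 4, so r3c9=4.
Step 11. [r9c9∈{9}] only 9 remains possible at r9c9, so r9c9=9.
Step 12. [r9c1∈{6}] r9c1 is down to just 6, so r9c1=6.
Step 13. [r2c7∈{7,8}] row 2 places 7 nowhere but r2c7 ⇒ r2c7=7.
Step 14. [r7c9∈{3}] r7c9's peers cover all but 3. So r7c9=3.
Step 15. [r9c8∈{5}] r9c8's peers cover all but 5, so r9c8=5.
Step 16. [r4c7∈{1,5}] 5 has one home in row 4: r4c7. So r4c7=5.
Step 17. [r5c1∈{9}] r5c1's peers cover all but 9 ⇒ r5c1=9.
Step 18. [r3c7∈{1,8}] 8 has one home in col 7: r3c7 ⇒ r3c7=8.
Step 19. [r6c6∈{4}] nothing but 4 survives at r6c6, so r6c6=4.
Step 20. [r1c2∈{4,6}] row 1 places 4 nowhere but r1c2, so r1c2=4.
Step 21. [r4c6∈{7}] r4c6's peers cover all but 7 ⇒ r4c6=7.
Step 22. [r6c4∈{5}] r6c4 is down to just 5. So r6c4=5.
Step 23. [r3c2∈{6}] r3c2 is down to just 6. So r3c2=6.
Step 24. [r5c3∈{6}] r5c3's peers cover all but 6. So r5c3=6.
Step 25. [r5c9∈{7}] r5c9 is down to just 7 ⇒ r5c9=7.
Step 26. [r2c6∈{2}] only 2 remains possible at r2c6. So r2c6=2.
Step 27. [r8c5∈{4}] r8c5 is down to just 4. So r8c5=4.
Step 28. [r6c1∈{2}] r6c1 has the single candidate 2. So r6c1=2.
Step 29. [r2c1∈{8}] only 8 remains possible at r2c1. So r2c1=8.
Step 30. [r5c7∈{3}] r5c7 has the single candidate 3 ⇒ r5c7=3.
Step 31. [r3c6∈{3}] nothing but 3 survives at r3c6. So r3c6=3.
Step 32. [r8c4∈{8}] r8c4 has the single candidate 8. So r8c4=8.
Step 33. [r7c5∈{9}] only 9 remains possible at r7c5 ⇒ r7c5=9.
Step 34. [r3c5∈{5}] r3c5 has the single candidate 5. So r3c5=5.
Step 35. [r4c8∈{1}] r4c8 is down to just 1 ⇒ r4c8=1.
Step 36. [r3c1∈{1}] nothing but 1 survives at r3c1, so r3c1=1.
Step 37. [r7c3∈{7}] r7c3 is down to just 7, so r7c3=7.
Step 38. [r4c9∈{2}] r4c9 is down to just 2. So r4c9=2.
Step 39. [r1c7∈{1}] r1c7 has the single candidate 1, so r1c7=1.
Step 40. [r9c7∈{4}] nothing but 4 survives at r9c7, so r9c7=4.
Step 41. [r7c7∈{6}] nothing but 6 survives at r7c7. So r7c7=6.
Step 42. [r1c4∈{6}] nothing but 6 survives at r1c4 ⇒ r1c4=6.
Step 43. [r9c6∈{1}] r9c6's peers cover all but 1 ⇒ r9c6=1.
Step 44. [r7c4∈{2}] only 2 remains possible at r7c4, so r7c4=2.
Step 45. [r6c7∈{9}] only 9 remains possible at r6c7 ⇒ r6c7=9.

Answer: 7 4 3 6 8 9 1 2 5 / 8 9 5 4 1 2 7 3 6 / 1 6 2 7 5 3 8 9 4 / 3 8 4 9 6 7 5 1 2 / 9 5 6 1 2 8 3 4 7 / 2 7 1 5 3 4 9 6 8 / 4 1 7 2 9 5 6 8 3 / 5 3 9 8 4 6 2 7 1 / 6 2 8 3 7 1 4 5 9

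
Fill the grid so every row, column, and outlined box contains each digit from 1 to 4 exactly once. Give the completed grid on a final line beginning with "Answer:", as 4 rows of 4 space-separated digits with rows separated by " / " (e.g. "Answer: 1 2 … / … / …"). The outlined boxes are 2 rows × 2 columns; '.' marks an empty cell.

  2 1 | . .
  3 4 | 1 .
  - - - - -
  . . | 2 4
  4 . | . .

Step 1. [r4c3∈{3}] r4c3's peers cover all but 3, so r4c3=3.
Step 2. [r3c2∈{3}] r3c2 has the single candidate 3, so r3c2=3.
Step 3. [r4c2∈{2}] only 2 remains possible at r4c2, so r4c2=2.
Step 4. [r4c4∈{1}] nothing but 1 survives at r4c4 ⇒ r4c4=1.
Step 5. [r3c1∈{1}] only 1 remains possible at r3c1. So r3c1=1.
Step 6. [r2c4∈{2}] r2c4 is down to just 2 ⇒ r2c4=2.
Step 7. [r1c3∈{4}] nothing but 4 survives at r1c3. So r1c3=4.
Step 8. [r1c4∈{3}] r1c4 is down to just 3. So r1c4=3.

Answer: 2 1 4 3 / 3 4 1 2 / 1 3 2 4 / 4 2 3 1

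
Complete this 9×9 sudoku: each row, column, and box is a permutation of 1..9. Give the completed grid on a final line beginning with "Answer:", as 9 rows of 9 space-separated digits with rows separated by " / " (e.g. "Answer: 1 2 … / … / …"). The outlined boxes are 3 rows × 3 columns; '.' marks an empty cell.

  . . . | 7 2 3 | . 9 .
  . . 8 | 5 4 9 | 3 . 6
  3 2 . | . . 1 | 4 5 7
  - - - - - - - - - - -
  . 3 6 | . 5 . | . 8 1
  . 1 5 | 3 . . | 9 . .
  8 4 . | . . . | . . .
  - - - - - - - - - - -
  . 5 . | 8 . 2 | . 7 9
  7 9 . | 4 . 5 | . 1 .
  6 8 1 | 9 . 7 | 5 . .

Step 1. [r6c6∈{6}] only 6 remains possible at r6c6. So r6c6=6.
Step 2. [r5c1∈{2}] nothing but 2 survives at r5c1. So r5c1=2.
Step 3. [r9c5∈{3}] only 3 remains possible at r9c5 ⇒ r9c5=3.
Step 4. [r8c9∈{2,3,8}] r8c9 is the only open cell in box 9 admitting 3. So r8c9=3.
Step 5. [r8c7∈{2,6,8}] 8 has one home in row 8: r8c7. So r8c7=8.
Step 6. [r6c3∈{7,9}] in col 3, 7 fits only at r6c3, so r6c3=7.
Step 7. [r6c7∈{2}] r6c7 has the single candidate 2 ⇒ r6c7=2.
Step 8. [r5c9∈{4}] nothing but 4 survives at r5c9. So r5c9=4.
Step 9. [r3c5∈{6,8}] across row 3, 8 lands solely at r3c5. So r3c5=8.
Step 10. [r1c3∈{4}] r1c3 is down to just 4. So r1c3=4.
Step 11. [r7c5∈{1,6}] in row 7, 1 fits only at r7c5 ⇒ r7c5=1.
Step 12. [r2c8∈{2}] r2c8 is down to just 2. So r2c8=2.
Step 13. [r1c1∈{1,5}] 5 has one home in row 1: r1c1. So r1c1=5.
Step 14. [r9c8∈{4}] nothing but 4 survives at r9c8. So r9c8=4.
Step 15. [r8c5∈{6}] r8c5's peers cover all but 6. So r8c5=6.
Step 16. [r6c9∈{5}] r6c9 is down to just 5 ⇒ r6c9=5.
Step 17. [r6c8∈{3}] r6c8 is down to just 3. So r6c8=3.
Step 18. [r4c4∈{2}] r4c4 has the single candidate 2 ⇒ r4c4=2.
Step 19. [r7c7∈{6}] nothing but 6 survives at r7c7, so r7c7=6.
Step 20. [r5c6∈{8}] only 8 remains possible at r5c6 ⇒ r5c6=8.
Step 21. [r4c7∈{7}] r4c7 is down to just 7, so r4c7=7.
Step 22. [r4c6∈{4}] r4c6 is down to just 4. So r4c6=4.
Step 23. [r1c2∈{6}] nothing but 6 survives at r1c2. So r1c2=6.
Step 24. [r5c8∈{6}] r5c8's peers cover all but 6 ⇒ r5c8=6.
Step 25. [r6c5∈{9}] r6c5 has the single candidate 9 ⇒ r6c5=9.
Step 26. [r7c1∈{4}] r7c1 has the single candidate 4, so r7c1=4.
Step 27. [r2c2∈{7}] nothing but 7 survives at r2c2 ⇒ r2c2=7.
Step 28. [r3c3∈{9}] only 9 remains possible at r3c3 ⇒ r3c3=9.
Step 29. [r9c9∈{2}] r9c9 is down to just 2. So r9c9=2.
Step 30. [r8c3∈{2}] r8c3's peers cover all but 2, so r8c3=2.
Step 31. [r1c9∈{8}] r1c9 has the single candidate 8. So r1c9=8.
Step 32. [r4c1∈{9}] r4c1's peers cover all but 9, so r4c1=9.
Step 33. [r5c5∈{7}] r5c5 has the single candidate 7, so r5c5=7.
Step 34. [r2c1∈{1}] r2c1 has the single candidate 1, so r2c1=1.
Step 35. [r6c4∈{1}] r6c4 is down to just 1. So r6c4=1.
Step 36. [r7c3∈{3}] r7c3's peers cover all but 3. So r7c3=3.
Step 37. [r1c7∈{1}] r1c7 has the single candidate 1 ⇒ r1c7=1.
Step 38. [r3c4∈{6}] r3c4 has the single candidate 6, so r3c4=6.

Answer: 5 6 4 7 2 3 1 9 8 / 1 7 8 5 4 9 3 2 6 / 3 2 9 6 8 1 4 5 7 / 9 3 6 2 5 4 7 8 1 / 2 1 5 3 7 8 9 6 4 / 8 4 7 1 9 6 2 3 5 / 4 5 3 8 1 2 6 7 9 / 7 9 2 4 6 5 8 1 3 / 6 8 1 9 3 7 5 4 2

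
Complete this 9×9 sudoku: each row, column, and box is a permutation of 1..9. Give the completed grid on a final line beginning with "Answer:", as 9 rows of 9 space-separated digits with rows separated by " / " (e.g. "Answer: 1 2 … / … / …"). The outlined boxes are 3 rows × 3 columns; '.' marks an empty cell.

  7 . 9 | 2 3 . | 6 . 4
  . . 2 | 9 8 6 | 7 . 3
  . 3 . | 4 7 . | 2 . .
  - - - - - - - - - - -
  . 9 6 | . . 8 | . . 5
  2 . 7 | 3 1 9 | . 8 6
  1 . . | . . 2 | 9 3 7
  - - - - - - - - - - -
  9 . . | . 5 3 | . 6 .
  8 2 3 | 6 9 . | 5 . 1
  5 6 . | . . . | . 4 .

Step 1. [r9c3∈{1}] r9c3 has the single candidate 1. So r9c3=1.
Step 2. [r5c2∈{4,5}] across row 5, 5 lands solely at r5c2 ⇒ r5c2=5.
Step 3. [r3c9∈{8,9}] across box 3, 8 lands solely at r3c9. So r3c9=8.
Step 4. [r2c8∈{1,5}] 5 has one home in row 2: r2c8. So r2c8=5.
Step 5. [r1c8∈{1}] nothing but 1 survives at r1c8, so r1c8=1.
Step 6. [r9c6∈{7}] only 7 remains possible at r9c6. So r9c6=7.
Step 7. [r4c5∈{4}] r4c5's peers cover all but 4 ⇒ r4c5=4.
Step 8. [r7c7∈{8}] only 8 remains possible at r7c7, so r7c7=8.
Step 9. [r6c3∈{4,8}] r6c3 is the only open cell in col 3 admitting 8. So r6c3=8.
Step 10. [r6c2∈{4}] only 4 remains possible at r6c2, so r6c2=4.
Step 11. [r3c3∈{5}] r3c3's peers cover all but 5 ⇒ r3c3=5.
Step 12. [r9c9∈{2,9}] 9 has one home in row 9: r9c9, so r9c9=9.
Step 13. [r1c2∈{8}] only 8 remains possible at r1c2, so r1c2=8.
Step 14. [r8c8∈{7}] nothing but 7 survives at r8c8 ⇒ r8c8=7.
Step 15. [r3c8∈{9}] r3c8's peers cover all but 9, so r3c8=9.
Step 16. [r6c5∈{6}] r6c5's peers cover all but 6, so r6c5=6.
Step 17. [r3c1∈{6}] r3c1 has the single candidate 6. So r3c1=6.
Step 18. [r4c7∈{1}] only 1 remains possible at r4c7, so r4c7=1.
Step 19. [r8c6∈{4}] r8c6's peers cover all but 4, so r8c6=4.
Step 20. [r7c4∈{1}] r7c4 has the single candidate 1 ⇒ r7c4=1.
Step 21. [r9c4∈{8}] only 8 remains possible at r9c4. So r9c4=8.
Step 22. [r3c6∈{1}] r3c6's peers cover all but 1. So r3c6=1.
Step 23. [r4c8∈{2}] r4c8's peers cover all but 2 ⇒ r4c8=2.
Step 24. [r9c7∈{3}] r9c7's peers cover all but 3 ⇒ r9c7=3.
Step 25. [r1c6∈{5}] r1c6 is down to just 5. So r1c6=5.
Step 26. [r9c5∈{2}] r9c5 has the single candidate 2, so r9c5=2.
Step 27. [r4c1∈{3}] r4c1 has the single candidate 3 ⇒ r4c1=3.
Step 28. [r7c3∈{4}] r7c3's peers cover all but 4 ⇒ r7c3=4.
Step 29. [r6c4∈{5}] r6c4's peers cover all but 5. So r6c4=5.
Step 30. [r2c1∈{4}] only 4 remains possible at r2c1 ⇒ r2c1=4.
Step 31. [r4c4∈{7}] r4c4's peers cover all but 7. So r4c4=7.
Step 32. [r5c7∈{4}] nothing but 4 survives at r5c7, so r5c7=4.
Step 33. [r7c9∈{2}] r7c9's peers cover all but 2. So r7c9=2.
Step 34. [r7c2∈{7}] nothing but 7 survives at r7c2 ⇒ r7c2=7.
Step 35. [r2c2∈{1}] r2c2's peers cover all but 1. So r2c2=1.

Answer: 7 8 9 2 3 5 6 1 4 / 4 1 2 9 8 6 7 5 3 / 6 3 5 4 7 1 2 9 8 / 3 9 6 7 4 8 1 2 5 / 2 5 7 3 1 9 4 8 6 / 1 4 8 5 6 2 9 3 7 / 9 7 4 1 5 3 8 6 2 / 8 2 3 6 9 4 5 7 1 / 5 6 1 8 2 7 3 4 9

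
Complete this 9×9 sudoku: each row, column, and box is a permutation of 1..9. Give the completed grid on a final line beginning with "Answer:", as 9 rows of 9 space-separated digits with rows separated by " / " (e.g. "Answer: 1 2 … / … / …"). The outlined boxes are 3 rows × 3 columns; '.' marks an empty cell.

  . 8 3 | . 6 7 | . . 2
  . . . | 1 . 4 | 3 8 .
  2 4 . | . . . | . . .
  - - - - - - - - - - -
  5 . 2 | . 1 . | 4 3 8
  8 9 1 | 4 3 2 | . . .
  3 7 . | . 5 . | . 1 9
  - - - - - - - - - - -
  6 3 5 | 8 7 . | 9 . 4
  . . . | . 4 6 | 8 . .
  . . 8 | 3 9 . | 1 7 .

Step 1. [r1c7∈{5}] nothing but 5 survives at r1c7, so r1c7=5.
Step 2. [r1c4∈{9}] r1c4's peers cover all but 9, so r1c4=9.
Step 3. [r9c9∈{5,6}] r9c9 is the only open cell in row 9 admitting 6, so r9c9=6.
Step 4. [r2c9∈{7}] r2c9 has the single candidate 7, so r2c9=7.
Step 5. [r3c7∈{6}] r3c7 is down to just 6. So r3c7=6.
Step 6. [r8c1∈{1,7,9}] r8c1 is the only open cell in col 1 admitting 7. So r8c1=7.
Step 7. [r8c4∈{2,5}] 2 has one home in col 4: r8c4. So r8c4=2.
Step 8. [r4c2∈{6}] r4c2 has the single candidate 6 ⇒ r4c2=6.
Step 9. [r8c8∈{5}] nothing but 5 survives at r8c8 ⇒ r8c8=5.
Step 10. [r3c6∈{3,5,8}] row 3 places 3 nowhere but r3c6. So r3c6=3.
Step 11. [r2c1∈{9}] only 9 remains possible at r2c1 ⇒ r2c1=9.
Step 12. [r6c3∈{4}] r6c3 is down to just 4 ⇒ r6c3=4.
Step 13. [r2c2∈{5}] nothing but 5 survives at r2c2. So r2c2=5.
Step 14. [r4c6∈{9}] r4c6's peers cover all but 9. So r4c6=9.
Step 15. [r7c8∈{2}] r7c8 has the single candidate 2 ⇒ r7c8=2.
Step 16. [r1c8∈{4}] nothing but 4 survives at r1c8, so r1c8=4.
Step 17. [r5c8∈{6}] only 6 remains possible at r5c8, so r5c8=6.
Step 18. [r3c3∈{7}] only 7 remains possible at r3c3 ⇒ r3c3=7.
Step 19. [r3c8∈{9}] only 9 remains possible at r3c8, so r3c8=9.
Step 20. [r5c7∈{7}] only 7 remains possible at r5c7. So r5c7=7.
Step 21. [r8c9∈{3}] nothing but 3 survives at r8c9. So r8c9=3.
Step 22. [r6c6∈{8}] r6c6 has the single candidate 8, so r6c6=8.
Step 23. [r6c4∈{6}] only 6 remains possible at r6c4, so r6c4=6.
Step 24. [r9c1∈{4}] r9c1 has the single candidate 4. So r9c1=4.
Step 25. [r1c1∈{1}] only 1 remains possible at r1c1 ⇒ r1c1=1.
Step 26. [r3c5∈{8}] r3c5 has the single candidate 8. So r3c5=8.
Step 27. [r9c6∈{5}] only 5 remains possible at r9c6, so r9c6=5.
Step 28. [r3c4∈{5}] only 5 remains possible at r3c4, so r3c4=5.
Step 29. [r8c2∈{1}] nothing but 1 survives at r8c2, so r8c2=1.
Step 30. [r8c3∈{9}] nothing but 9 survives at r8c3. So r8c3=9.
Step 31. [r2c5∈{2}] r2c5 is down to just 2, so r2c5=2.
Step 32. [r9c2∈{2}] r9c2 has the single candidate 2 ⇒ r9c2=2.
Step 33. [r6c7∈{2}] r6c7 has the single candidate 2. So r6c7=2.
Step 34. [r5c9∈{5}] r5c9 is down to just 5. So r5c9=5.
Step 35. [r3c9∈{1}] r3c9 is down to just 1 ⇒ r3c9=1.
Step 36. [r2c3∈{6}] only 6 remains possible at r2c3, so r2c3=6.
Step 37. [r7c6∈{1}] nothing but 1 survives at r7c6. So r7c6=1.
Step 38. [r4c4∈{7}] only 7 remains possible at r4c4 ⇒ r4c4=7.

Answer: 1 8 3 9 6 7 5 4 2 / 9 5 6 1 2 4 3 8 7 / 2 4 7 5 8 3 6 9 1 / 5 6 2 7 1 9 4 3 8 / 8 9 1 4 3 2 7 6 5 / 3 7 4 6 5 8 2 1 9 / 6 3 5 8 7 1 9 2 4 / 7 1 9 2 4 6 8 5 3 / 4 2 8 3 9 5 1 7 6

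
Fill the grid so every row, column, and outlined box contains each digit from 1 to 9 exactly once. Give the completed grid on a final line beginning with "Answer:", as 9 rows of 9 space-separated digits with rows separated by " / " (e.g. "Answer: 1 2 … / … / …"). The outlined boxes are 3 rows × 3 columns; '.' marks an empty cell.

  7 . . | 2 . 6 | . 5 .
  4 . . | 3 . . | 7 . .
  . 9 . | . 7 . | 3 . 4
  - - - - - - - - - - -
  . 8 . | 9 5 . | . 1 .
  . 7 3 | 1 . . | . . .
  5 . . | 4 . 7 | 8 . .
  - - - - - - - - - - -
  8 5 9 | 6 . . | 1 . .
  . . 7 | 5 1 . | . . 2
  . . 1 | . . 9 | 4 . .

Step 1. [r3c4∈{8}] r3c4's peers cover all but 8. So r3c4=8.
Step 2. [r1c7∈{9}] nothing but 9 survives at r1c7. So r1c7=9.
Step 3. [r8c7∈{6}] only 6 remains possible at r8c7. So r8c7=6.
Step 4. [r4c7∈{2}] nothing but 2 survives at r4c7 ⇒ r4c7=2.
Step 5. [r4c1∈{6}] r4c1's peers cover all but 6, so r4c1=6.
Step 6. [r6c3∈{2}] r6c3 has the single candidate 2 ⇒ r6c3=2.
Step 7. [r8c1∈{3}] r8c1 has the single candidate 3 ⇒ r8c1=3.
Step 8. [r3c1∈{1,2}] r3c1 is the only open cell in col 1 admitting 1 ⇒ r3c1=1.
Step 9. [r9c9∈{3,5,7,8}] row 9 places 5 nowhere but r9c9. So r9c9=5.
Step 10. [r2c2∈{2,6}] in box 1, 2 fits only at r2c2, so r2c2=2.
Step 11. [r4c6∈{3}] nothing but 3 survives at r4c6, so r4c6=3.
Step 12. [r8c8∈{8,9}] r8c8 is the only open cell in row 8 admitting 9 ⇒ r8c8=9.
Step 13. [r9c8∈{3,7,8}] in box 9, 8 fits only at r9c8 ⇒ r9c8=8.
Step 14. [r2c8∈{6}] r2c8 has the single candidate 6 ⇒ r2c8=6.
Step 15. [r6c9∈{3,6,9}] row 6 places 9 nowhere but r6c9 ⇒ r6c9=9.
Step 16. [r7c9∈{3,7}] r7c9 is the only open cell in col 9 admitting 3 ⇒ r7c9=3.
Step 17. [r5c5∈{2,6,8}] 8 has one home in col 5: r5c5, so r5c5=8.
Step 18. [r1c3∈{8}] only 8 remains possible at r1c3. So r1c3=8.
Step 19. [r2c6∈{1,5}] 1 has one home in col 6: r2c6, so r2c6=1.
Step 20. [r3c3∈{5,6}] 6 has one home in row 3: r3c3 ⇒ r3c3=6.
Step 21. [r8c6∈{4,8}] r7c5 and r7c6 in box 8 both hold exactly {2,4}; those values are spoken for, so r8c6≠4.
Step 22. [r7c6∈{2,4}] 4 has one home in col 6: r7c6. So r7c6=4.
Step 23. [r9c5∈{2,3}] 3 has one home in row 9: r9c5. So r9c5=3.
Step 24. [r9c2∈{6}] r9c2 has the single candidate 6 ⇒ r9c2=6.
Step 25. [r5c6∈{2}] r5c6 is down to just 2, so r5c6=2.
Step 26. [r2c9∈{8}] r2c9 is down to just 8. So r2c9=8.
Step 27. [r5c1∈{9}] r5c1 has the single candidate 9, so r5c1=9.
Step 28. [r5c8∈{4}] nothing but 4 survives at r5c8, so r5c8=4.
Step 29. [r2c3∈{5}] r2c3's peers cover all but 5. So r2c3=5.
Step 30. [r3c8∈{2}] nothing but 2 survives at r3c8. So r3c8=2.
Step 31. [r6c2∈{1}] r6c2 has the single candidate 1, so r6c2=1.
Step 32. [r1c5∈{4}] r1c5 has the single candidate 4. So r1c5=4.
Step 33. [r3c6∈{5}] r3c6 is down to just 5. So r3c6=5.
Step 34. [r5c9∈{6}] only 6 remains possible at r5c9 ⇒ r5c9=6.
Step 35. [r5c7∈{5}] r5c7's peers cover all but 5, so r5c7=5.
Step 36. [r1c9∈{1}] r1c9 has the single candidate 1 ⇒ r1c9=1.
Step 37. [r2c5∈{9}] r2c5's peers cover all but 9 ⇒ r2c5=9.
Step 38. [r1c2∈{3}] nothing but 3 survives at r1c2. So r1c2=3.
Step 39. [r8c2∈{4}] r8c2 has the single candidate 4. So r8c2=4.
Step 40. [r8c6∈{8}] nothing but 8 survives at r8c6, so r8c6=8.
Step 41. [r9c1∈{2}] r9c1's peers cover all but 2. So r9c1=2.
Step 42. [r9c4∈{7}] r9c4 has the single candidate 7, so r9c4=7.
Step 43. [r6c8∈{3}] r6c8 is down to just 3, so r6c8=3.
Step 44. [r4c3∈{4}] only 4 remains possible at r4c3. So r4c3=4.
Step 45. [r7c8∈{7}] nothing but 7 survives at r7c8, so r7c8=7.
Step 46. [r4c9∈{7}] only 7 remains possible at r4c9 ⇒ r4c9=7.
Step 47. [r7c5∈{2}] r7c5's peers cover all but 2, so r7c5=2.
Step 48. [r6c5∈{6}] r6c5 is down to just 6, so r6c5=6.

Answer: 7 3 8 2 4 6 9 5 1 / 4 2 5 3 9 1 7 6 8 / 1 9 6 8 7 5 3 2 4 / 6 8 4 9 5 3 2 1 7 / 9 7 3 1 8 2 5 4 6 / 5 1 2 4 6 7 8 3 9 / 8 5 9 6 2 4 1 7 3 / 3 4 7 5 1 8 6 9 2 / 2 6 1 7 3 9 4 8 5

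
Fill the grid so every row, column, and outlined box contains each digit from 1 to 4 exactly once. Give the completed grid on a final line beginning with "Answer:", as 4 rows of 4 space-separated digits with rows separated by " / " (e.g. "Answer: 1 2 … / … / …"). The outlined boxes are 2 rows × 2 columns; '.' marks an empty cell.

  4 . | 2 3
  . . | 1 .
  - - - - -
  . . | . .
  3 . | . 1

Step 1. [r4c2∈{2,4}] r4c2 is the only open cell in row 4 admitting 2, so r4c2=2.
Step 2. [r3c2∈{1,4}] 4 has one home in col 2: r3c2, so r3c2=4.
Step 3. [r2c4∈{4}] r2c4 is down to just 4 ⇒ r2c4=4.
Step 4. [r2c2∈{3}] nothing but 3 survives at r2c2, so r2c2=3.
Step 5. [r3c3∈{3}] nothing but 3 survives at r3c3. So r3c3=3.
Step 6. [r3c4∈{2}] r3c4's peers cover all but 2. So r3c4=2.
Step 7. [r1c2∈{1}] nothing but 1 survives at r1c2, so r1c2=1.
Step 8. [r3c1∈{1}] r3c1 is down to just 1, so r3c1=1.
Step 9. [r4c3∈{4}] nothing but 4 survives at r4c3. So r4c3=4.
Step 10. [r2c1∈{2}] r2c1 has the single candidate 2 ⇒ r2c1=2.

Answer: 4 1 2 3 / 2 3 1 4 / 1 4 3 2 / 3 2 4 1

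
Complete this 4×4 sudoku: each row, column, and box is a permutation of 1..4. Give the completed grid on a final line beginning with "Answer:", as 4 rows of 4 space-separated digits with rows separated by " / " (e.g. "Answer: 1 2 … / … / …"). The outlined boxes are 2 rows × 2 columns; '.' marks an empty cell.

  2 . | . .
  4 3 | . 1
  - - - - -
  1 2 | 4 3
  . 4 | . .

Step 1. [r2c3∈{2}] r2c3 has the single candidate 2 ⇒ r2c3=2.
Step 2. [r1c3∈{3}] only 3 remains possible at r1c3 ⇒ r1c3=3.
Step 3. [r1c2∈{1}] nothing but 1 survives at r1c2 ⇒ r1c2=1.
Step 4. [r1c4∈{4}] only 4 remains possible at r1c4. So r1c4=4.
Step 5. [r4c3∈{1}] r4c3's peers cover all but 1. So r4c3=1.
Step 6. [r4c4∈{2}] nothing but 2 survives at r4c4, so r4c4=2.
Step 7. [r4c1∈{3}] only 3 remains possible at r4c1, so r4c1=3.

Answer: 2 1 3 4 / 4 3 2 1 / 1 2 4 3 / 3 4 1 2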